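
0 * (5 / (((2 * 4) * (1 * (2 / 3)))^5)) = 0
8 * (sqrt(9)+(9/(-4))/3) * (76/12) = 114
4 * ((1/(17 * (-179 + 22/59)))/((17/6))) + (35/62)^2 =1241875457/3902647908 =0.32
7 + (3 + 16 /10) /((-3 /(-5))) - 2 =38 /3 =12.67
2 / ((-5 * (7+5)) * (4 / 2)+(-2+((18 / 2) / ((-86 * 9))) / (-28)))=-4816 / 293775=-0.02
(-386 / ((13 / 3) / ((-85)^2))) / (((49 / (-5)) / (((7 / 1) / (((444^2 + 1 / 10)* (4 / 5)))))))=2.91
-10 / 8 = -5 / 4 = -1.25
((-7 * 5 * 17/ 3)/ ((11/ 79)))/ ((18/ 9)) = -47005/ 66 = -712.20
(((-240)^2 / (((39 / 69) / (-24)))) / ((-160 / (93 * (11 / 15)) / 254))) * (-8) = -27539094528 / 13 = -2118391886.77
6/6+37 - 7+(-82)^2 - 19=6736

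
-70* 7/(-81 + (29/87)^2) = 315/52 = 6.06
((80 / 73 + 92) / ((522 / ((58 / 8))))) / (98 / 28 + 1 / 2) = 1699 / 5256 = 0.32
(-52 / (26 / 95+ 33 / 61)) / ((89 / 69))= -20792460 / 420169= -49.49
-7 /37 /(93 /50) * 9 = -1050 /1147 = -0.92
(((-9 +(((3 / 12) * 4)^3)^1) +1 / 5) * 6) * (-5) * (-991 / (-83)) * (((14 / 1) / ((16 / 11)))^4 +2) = 4076839482651 / 169984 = 23983666.01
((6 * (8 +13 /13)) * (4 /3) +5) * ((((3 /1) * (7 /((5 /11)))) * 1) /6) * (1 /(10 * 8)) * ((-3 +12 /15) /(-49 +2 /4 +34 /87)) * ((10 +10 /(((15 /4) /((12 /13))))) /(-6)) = -13927221 /19786000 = -0.70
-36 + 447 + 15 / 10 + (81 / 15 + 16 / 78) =163061 / 390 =418.11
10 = 10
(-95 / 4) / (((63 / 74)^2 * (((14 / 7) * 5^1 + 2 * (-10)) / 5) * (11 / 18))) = 26.81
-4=-4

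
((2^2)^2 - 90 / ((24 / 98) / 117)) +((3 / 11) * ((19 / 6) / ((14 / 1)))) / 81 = -1072302443 / 24948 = -42981.50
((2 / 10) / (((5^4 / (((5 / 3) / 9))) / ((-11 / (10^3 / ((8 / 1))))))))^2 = 121 / 4449462890625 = 0.00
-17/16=-1.06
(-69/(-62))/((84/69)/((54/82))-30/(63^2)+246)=699867/155858824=0.00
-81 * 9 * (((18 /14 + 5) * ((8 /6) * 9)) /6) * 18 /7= -1154736 /49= -23566.04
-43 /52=-0.83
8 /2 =4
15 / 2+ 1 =17 / 2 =8.50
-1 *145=-145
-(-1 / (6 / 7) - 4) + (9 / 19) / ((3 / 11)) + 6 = 1471 / 114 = 12.90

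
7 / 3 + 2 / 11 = 83 / 33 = 2.52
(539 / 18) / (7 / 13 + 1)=7007 / 360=19.46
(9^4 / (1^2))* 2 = 13122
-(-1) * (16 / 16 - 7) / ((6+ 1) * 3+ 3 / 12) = -24 / 85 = -0.28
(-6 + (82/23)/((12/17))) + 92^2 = 1167901/138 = 8463.05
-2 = -2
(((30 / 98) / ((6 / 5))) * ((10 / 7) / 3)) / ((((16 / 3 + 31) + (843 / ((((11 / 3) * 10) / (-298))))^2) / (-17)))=-6428125 / 146112007051864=-0.00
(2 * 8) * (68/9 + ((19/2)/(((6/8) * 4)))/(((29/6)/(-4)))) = 20608/261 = 78.96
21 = 21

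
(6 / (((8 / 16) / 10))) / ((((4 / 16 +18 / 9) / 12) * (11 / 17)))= 10880 / 11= 989.09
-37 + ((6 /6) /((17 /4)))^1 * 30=-29.94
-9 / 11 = -0.82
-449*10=-4490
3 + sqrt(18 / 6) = sqrt(3) + 3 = 4.73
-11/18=-0.61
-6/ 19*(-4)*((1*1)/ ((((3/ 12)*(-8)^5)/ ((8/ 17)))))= -3/ 41344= -0.00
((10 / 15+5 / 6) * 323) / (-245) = -969 / 490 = -1.98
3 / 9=1 / 3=0.33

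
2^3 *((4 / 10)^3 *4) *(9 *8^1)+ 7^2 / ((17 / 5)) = 343969 / 2125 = 161.87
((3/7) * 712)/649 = 2136/4543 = 0.47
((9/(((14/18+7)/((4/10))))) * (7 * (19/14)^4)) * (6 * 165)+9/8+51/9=392136139/36015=10888.13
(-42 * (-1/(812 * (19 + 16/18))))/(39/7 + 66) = 63/1733794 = 0.00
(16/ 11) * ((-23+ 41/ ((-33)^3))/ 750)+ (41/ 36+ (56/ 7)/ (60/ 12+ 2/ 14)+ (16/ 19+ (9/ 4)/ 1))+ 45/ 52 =967717189457/ 146461243500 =6.61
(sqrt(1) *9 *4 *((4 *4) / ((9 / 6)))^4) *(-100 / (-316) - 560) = -185451151360 / 711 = -260831436.51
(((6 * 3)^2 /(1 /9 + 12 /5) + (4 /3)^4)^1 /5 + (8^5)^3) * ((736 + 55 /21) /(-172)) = -6244002641174377921067 /41325795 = -151092136065969.88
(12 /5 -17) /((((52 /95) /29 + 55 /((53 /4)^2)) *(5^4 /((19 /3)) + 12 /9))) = -6440225199 /14654238068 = -0.44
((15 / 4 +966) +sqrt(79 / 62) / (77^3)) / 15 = sqrt(4898) / 424575690 +1293 / 20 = 64.65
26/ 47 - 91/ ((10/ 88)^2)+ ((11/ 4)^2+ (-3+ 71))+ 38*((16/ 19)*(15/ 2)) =-6730.92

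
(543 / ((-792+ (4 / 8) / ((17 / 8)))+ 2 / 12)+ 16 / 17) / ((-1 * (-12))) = 0.02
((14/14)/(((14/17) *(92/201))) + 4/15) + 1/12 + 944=947.00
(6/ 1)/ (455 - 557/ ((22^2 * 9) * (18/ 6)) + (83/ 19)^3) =537800472/ 48251494513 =0.01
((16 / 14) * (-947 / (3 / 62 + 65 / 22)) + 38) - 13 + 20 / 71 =-21319497 / 63616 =-335.13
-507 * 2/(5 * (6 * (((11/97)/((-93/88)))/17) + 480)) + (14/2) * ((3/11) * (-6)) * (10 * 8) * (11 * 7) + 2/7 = -30296103948611/429365720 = -70560.14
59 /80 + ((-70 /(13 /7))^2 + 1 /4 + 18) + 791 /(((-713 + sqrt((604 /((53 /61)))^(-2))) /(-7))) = 73441519866967 /50738085840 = 1447.46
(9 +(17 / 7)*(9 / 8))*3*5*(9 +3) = 29565 / 14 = 2111.79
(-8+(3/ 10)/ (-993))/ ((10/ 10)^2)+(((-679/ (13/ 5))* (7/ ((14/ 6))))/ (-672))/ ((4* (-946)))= -20843256307/ 2605208320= -8.00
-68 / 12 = -17 / 3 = -5.67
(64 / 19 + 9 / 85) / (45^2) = 5611 / 3270375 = 0.00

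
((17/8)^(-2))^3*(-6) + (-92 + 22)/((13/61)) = -103087866862/313788397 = -328.53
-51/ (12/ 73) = -310.25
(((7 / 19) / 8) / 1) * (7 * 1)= 49 / 152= 0.32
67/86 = 0.78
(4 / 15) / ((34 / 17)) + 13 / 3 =67 / 15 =4.47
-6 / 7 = -0.86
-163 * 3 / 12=-163 / 4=-40.75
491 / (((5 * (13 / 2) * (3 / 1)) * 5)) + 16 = 16582 / 975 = 17.01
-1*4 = -4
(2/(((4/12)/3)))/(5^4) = 0.03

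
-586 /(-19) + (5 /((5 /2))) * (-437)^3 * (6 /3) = -6342461842 /19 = -333813781.16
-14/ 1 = -14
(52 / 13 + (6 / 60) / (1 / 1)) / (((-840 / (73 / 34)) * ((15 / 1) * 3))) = -2993 / 12852000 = -0.00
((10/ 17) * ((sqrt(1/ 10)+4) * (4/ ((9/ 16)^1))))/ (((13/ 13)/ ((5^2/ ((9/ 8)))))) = 12800 * sqrt(10)/ 1377+512000/ 1377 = 401.22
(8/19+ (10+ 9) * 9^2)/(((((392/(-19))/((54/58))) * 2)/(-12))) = 2369169/5684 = 416.81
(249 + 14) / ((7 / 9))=2367 / 7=338.14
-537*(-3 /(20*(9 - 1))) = 1611 /160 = 10.07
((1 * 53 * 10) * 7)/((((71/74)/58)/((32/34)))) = 254773120/1207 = 211079.64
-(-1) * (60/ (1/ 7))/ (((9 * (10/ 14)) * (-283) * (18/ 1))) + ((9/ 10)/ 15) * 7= 155561/ 382050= 0.41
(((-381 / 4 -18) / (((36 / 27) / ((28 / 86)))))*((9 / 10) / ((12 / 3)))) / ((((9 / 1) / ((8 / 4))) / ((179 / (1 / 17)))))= -28948059 / 6880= -4207.57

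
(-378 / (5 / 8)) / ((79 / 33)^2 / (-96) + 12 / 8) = -316141056 / 752875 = -419.91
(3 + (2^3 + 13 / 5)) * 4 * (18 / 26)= 2448 / 65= 37.66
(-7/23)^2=49/529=0.09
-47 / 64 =-0.73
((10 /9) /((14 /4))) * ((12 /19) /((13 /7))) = 80 /741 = 0.11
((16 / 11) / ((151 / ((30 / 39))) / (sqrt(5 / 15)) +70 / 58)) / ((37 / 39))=-63336000 / 3956824487209 +10301509920 *sqrt(3) / 3956824487209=0.00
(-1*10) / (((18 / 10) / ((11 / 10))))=-55 / 9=-6.11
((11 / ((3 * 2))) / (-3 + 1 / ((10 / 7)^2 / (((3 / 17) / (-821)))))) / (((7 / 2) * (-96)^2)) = -3838175 / 202595758848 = -0.00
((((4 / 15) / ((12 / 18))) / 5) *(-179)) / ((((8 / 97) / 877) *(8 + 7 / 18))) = -137046159 / 7550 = -18151.81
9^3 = 729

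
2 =2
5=5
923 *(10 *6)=55380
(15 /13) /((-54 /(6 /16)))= -5 /624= -0.01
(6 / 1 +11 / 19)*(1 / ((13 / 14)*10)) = 175 / 247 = 0.71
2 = 2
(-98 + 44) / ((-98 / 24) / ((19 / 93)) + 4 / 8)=2.77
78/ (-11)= -78/ 11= -7.09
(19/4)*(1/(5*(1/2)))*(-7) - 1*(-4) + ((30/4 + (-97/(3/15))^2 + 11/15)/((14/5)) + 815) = 35623379/420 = 84817.57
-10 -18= -28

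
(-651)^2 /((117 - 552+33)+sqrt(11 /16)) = -389412576 /369379 - 242172*sqrt(11) /369379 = -1056.41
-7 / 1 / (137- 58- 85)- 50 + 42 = -41 / 6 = -6.83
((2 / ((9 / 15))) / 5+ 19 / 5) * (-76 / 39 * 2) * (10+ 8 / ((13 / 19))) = -377.63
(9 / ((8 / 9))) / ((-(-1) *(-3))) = -27 / 8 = -3.38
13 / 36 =0.36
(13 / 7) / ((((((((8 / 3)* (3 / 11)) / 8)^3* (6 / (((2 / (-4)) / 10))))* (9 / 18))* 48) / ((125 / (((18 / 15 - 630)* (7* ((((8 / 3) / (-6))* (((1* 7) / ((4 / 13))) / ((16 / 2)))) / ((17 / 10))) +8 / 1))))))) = 36768875 / 602491008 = 0.06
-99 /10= -9.90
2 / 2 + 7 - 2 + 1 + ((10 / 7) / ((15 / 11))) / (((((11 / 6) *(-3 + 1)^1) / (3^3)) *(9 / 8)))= 1 / 7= 0.14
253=253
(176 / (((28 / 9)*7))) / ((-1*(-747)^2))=-44 / 3038049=-0.00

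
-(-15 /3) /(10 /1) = 1 /2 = 0.50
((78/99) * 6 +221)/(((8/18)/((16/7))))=89388/77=1160.88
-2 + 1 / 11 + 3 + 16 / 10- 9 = -347 / 55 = -6.31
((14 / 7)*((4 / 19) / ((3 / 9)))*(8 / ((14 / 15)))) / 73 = 1440 / 9709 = 0.15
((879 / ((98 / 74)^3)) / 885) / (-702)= -14841329 / 24363931410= -0.00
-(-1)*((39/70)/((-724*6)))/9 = -13/912240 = -0.00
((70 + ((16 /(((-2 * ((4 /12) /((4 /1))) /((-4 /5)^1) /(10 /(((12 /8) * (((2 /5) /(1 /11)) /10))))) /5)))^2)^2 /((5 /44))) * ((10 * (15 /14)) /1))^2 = 1013309916158375668198932480048828650062500 /86806489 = 11673204708905755515569030000000000.00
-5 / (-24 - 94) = 5 / 118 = 0.04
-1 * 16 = -16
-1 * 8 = -8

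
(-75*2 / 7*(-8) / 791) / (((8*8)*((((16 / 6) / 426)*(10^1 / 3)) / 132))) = 948915 / 44296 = 21.42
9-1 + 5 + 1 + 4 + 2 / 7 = 128 / 7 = 18.29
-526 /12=-263 /6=-43.83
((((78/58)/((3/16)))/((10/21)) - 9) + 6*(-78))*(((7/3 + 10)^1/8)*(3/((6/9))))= -7434891/2320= -3204.69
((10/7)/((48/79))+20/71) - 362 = -4286531/11928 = -359.37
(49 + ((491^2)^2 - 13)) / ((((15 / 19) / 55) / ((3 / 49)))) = 12147090156773 / 49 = 247899799117.82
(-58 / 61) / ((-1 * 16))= 29 / 488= 0.06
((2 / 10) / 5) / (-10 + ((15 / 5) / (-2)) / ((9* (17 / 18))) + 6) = -0.01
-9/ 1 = -9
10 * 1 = 10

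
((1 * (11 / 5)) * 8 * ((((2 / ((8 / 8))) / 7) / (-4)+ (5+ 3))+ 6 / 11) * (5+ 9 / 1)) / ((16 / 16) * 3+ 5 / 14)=29232 / 47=621.96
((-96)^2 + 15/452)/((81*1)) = 1388549/12204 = 113.78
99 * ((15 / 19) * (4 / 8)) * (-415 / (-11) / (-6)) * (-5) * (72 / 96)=280125 / 304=921.46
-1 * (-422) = 422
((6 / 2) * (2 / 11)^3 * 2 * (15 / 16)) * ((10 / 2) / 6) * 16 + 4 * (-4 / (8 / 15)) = -39330 / 1331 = -29.55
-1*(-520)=520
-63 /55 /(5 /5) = -63 /55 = -1.15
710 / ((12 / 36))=2130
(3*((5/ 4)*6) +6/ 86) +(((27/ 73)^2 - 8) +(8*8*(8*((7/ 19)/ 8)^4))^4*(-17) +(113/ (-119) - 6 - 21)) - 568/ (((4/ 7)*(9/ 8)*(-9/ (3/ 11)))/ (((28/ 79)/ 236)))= -588817088757313851479187329598868092905/ 44597883907224388900225731472844230656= -13.20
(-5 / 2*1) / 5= -0.50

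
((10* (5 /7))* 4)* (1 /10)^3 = 1 /35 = 0.03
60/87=20/29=0.69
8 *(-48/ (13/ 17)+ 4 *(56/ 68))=-105152/ 221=-475.80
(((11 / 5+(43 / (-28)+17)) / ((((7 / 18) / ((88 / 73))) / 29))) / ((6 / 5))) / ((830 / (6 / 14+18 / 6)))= 56799864 / 10391185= 5.47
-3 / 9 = -1 / 3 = -0.33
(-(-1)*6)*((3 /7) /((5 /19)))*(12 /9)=456 /35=13.03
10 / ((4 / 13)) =65 / 2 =32.50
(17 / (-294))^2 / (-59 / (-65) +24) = 18785 / 139939884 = 0.00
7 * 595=4165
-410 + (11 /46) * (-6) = -9463 /23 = -411.43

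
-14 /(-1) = 14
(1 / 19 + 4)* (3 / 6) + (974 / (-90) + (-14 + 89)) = 113209 / 1710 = 66.20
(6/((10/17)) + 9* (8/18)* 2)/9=91/45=2.02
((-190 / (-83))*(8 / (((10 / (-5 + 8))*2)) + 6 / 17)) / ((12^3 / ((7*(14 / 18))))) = 0.01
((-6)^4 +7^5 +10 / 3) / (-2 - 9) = -54319 / 33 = -1646.03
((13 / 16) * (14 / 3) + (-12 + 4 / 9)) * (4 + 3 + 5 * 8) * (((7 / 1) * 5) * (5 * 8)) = -4597775 / 9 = -510863.89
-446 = -446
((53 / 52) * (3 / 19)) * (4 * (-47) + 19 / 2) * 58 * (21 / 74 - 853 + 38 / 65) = 1419753.88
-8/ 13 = -0.62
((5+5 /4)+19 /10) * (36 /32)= 1467 /160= 9.17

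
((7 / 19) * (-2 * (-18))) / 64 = 63 / 304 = 0.21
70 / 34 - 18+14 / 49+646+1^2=75130 / 119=631.34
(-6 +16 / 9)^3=-54872 / 729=-75.27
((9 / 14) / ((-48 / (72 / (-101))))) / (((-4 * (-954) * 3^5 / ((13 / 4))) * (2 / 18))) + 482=20806297357 / 43166592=482.00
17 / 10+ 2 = 37 / 10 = 3.70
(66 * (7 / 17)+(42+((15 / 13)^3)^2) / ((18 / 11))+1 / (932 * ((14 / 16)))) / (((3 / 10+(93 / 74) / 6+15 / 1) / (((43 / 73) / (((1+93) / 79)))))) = 27395132010674711345 / 15810053904910997823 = 1.73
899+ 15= 914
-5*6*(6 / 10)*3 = -54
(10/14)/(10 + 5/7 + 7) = 5/124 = 0.04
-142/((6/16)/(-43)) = 48848/3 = 16282.67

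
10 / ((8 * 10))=1 / 8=0.12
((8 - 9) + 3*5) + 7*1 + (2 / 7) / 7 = 1031 / 49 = 21.04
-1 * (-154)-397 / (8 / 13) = -3929 / 8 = -491.12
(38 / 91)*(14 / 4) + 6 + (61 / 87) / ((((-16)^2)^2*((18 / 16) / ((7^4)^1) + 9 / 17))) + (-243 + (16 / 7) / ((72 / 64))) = -2620346863549633 / 11221720473600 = -233.51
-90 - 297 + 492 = 105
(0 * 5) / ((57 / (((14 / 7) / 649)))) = 0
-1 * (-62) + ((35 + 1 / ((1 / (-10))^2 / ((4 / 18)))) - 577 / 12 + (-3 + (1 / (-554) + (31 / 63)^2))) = 300707971 / 4397652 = 68.38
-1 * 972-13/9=-8761/9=-973.44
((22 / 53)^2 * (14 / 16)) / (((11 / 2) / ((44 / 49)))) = 484 / 19663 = 0.02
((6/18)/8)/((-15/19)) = -19/360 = -0.05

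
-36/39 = -12/13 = -0.92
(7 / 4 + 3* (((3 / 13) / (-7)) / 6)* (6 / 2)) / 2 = 619 / 728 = 0.85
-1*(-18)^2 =-324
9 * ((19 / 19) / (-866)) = -0.01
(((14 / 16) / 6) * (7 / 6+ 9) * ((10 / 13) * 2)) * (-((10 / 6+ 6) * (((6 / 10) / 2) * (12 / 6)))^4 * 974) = -58192656109 / 58500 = -994746.26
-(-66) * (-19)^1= -1254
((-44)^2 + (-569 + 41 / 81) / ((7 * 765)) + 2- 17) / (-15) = -833197307 / 6506325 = -128.06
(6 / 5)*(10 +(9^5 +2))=354366 / 5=70873.20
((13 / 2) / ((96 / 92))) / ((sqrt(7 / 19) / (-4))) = -299 * sqrt(133) / 84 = -41.05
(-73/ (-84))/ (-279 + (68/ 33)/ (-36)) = -7227/ 2320640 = -0.00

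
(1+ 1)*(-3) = -6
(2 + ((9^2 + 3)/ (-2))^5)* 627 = -81943401210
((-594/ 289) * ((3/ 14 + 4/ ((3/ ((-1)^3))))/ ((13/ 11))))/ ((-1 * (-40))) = 51183/ 1051960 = 0.05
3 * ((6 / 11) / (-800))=-9 / 4400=-0.00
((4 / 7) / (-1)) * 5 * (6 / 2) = -60 / 7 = -8.57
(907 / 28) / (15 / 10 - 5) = -907 / 98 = -9.26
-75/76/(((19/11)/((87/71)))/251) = -18015525/102524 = -175.72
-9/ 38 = -0.24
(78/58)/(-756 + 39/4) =-52/28855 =-0.00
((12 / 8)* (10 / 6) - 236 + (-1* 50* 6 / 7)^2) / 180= 157117 / 17640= 8.91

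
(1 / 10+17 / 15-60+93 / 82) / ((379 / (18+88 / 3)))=-5033048 / 699255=-7.20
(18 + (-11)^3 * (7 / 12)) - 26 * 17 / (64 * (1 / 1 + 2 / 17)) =-1394623 / 1824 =-764.60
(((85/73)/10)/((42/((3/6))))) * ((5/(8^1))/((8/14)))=0.00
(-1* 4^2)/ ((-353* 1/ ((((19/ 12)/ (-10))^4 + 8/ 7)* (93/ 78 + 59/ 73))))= 6302231161859/ 60781855680000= 0.10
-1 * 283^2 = -80089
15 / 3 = 5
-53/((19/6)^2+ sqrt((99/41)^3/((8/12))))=-47471957748/7095592385+ 418206888 *sqrt(2706)/7095592385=-3.62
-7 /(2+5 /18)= -126 /41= -3.07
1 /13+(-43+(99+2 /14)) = 5116 /91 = 56.22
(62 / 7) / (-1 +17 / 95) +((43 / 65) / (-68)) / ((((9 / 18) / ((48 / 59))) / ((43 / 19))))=-281546221 / 26012805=-10.82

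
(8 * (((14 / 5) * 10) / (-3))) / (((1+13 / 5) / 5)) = -2800 / 27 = -103.70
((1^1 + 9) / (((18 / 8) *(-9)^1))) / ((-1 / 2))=80 / 81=0.99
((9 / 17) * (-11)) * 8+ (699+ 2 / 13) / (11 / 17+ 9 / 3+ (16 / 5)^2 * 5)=-34866347 / 1030302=-33.84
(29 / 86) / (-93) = -29 / 7998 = -0.00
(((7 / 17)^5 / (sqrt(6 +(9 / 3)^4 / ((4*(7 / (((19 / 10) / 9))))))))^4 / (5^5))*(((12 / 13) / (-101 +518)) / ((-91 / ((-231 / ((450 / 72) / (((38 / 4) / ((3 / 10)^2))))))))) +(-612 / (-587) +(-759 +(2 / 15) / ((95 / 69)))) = -1036824022973142474503189911108348479717097741 / 1368093375123373348644118198479868490446125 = -757.86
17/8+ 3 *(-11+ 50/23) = -24.35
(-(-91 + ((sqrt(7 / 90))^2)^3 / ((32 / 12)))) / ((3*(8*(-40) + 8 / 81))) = -176903657 / 1865664000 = -0.09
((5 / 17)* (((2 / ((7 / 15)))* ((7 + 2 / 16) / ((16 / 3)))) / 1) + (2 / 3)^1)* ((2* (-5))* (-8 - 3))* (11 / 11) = 2953885 / 11424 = 258.57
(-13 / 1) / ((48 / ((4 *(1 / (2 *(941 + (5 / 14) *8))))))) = -0.00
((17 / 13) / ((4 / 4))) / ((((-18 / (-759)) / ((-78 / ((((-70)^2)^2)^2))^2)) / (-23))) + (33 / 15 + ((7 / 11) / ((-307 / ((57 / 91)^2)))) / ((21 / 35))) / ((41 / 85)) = 4.56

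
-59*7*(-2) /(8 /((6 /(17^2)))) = 1239 /578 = 2.14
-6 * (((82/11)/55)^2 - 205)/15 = 150056802/1830125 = 81.99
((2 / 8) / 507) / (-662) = -1 / 1342536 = -0.00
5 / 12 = 0.42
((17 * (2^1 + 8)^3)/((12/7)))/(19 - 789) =-12.88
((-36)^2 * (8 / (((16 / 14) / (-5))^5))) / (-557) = 4254271875 / 142592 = 29835.28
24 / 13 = 1.85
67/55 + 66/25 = 1061/275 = 3.86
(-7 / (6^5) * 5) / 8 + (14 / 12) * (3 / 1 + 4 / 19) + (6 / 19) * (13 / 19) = 88955173 / 22457088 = 3.96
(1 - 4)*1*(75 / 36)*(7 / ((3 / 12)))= -175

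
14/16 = 7/8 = 0.88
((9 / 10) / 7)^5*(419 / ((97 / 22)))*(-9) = -2449411569 / 81513950000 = -0.03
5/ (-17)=-5/ 17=-0.29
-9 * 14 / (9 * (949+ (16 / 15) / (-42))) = -4410 / 298927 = -0.01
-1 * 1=-1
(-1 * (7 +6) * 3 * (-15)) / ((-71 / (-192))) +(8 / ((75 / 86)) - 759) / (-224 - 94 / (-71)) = 133466930717 / 84188250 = 1585.34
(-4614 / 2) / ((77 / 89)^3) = -1626363483 / 456533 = -3562.42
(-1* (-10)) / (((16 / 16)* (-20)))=-0.50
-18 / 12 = -3 / 2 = -1.50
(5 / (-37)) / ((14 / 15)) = -75 / 518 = -0.14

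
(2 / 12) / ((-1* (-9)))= 0.02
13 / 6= 2.17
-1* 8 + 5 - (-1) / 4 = -11 / 4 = -2.75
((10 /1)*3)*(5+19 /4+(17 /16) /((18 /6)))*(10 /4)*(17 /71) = 206125 /1136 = 181.45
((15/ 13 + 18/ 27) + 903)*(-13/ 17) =-35288/ 51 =-691.92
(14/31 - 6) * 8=-1376/31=-44.39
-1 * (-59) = 59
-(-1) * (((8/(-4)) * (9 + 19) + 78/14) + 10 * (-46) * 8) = -26113/7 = -3730.43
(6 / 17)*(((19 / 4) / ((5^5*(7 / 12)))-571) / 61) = -74943408 / 22684375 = -3.30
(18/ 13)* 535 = 9630/ 13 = 740.77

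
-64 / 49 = -1.31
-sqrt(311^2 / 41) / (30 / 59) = -18349 * sqrt(41) / 1230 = -95.52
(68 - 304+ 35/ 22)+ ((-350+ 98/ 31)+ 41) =-368449/ 682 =-540.25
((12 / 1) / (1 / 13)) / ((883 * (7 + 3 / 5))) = 390 / 16777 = 0.02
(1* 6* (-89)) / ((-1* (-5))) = -534 / 5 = -106.80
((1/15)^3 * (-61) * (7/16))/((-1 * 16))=427/864000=0.00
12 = 12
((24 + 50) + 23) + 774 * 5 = 3967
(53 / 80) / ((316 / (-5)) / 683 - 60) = -683 / 61952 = -0.01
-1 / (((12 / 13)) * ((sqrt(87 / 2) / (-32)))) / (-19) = -104 * sqrt(174) / 4959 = -0.28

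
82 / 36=41 / 18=2.28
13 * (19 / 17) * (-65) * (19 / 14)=-305045 / 238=-1281.70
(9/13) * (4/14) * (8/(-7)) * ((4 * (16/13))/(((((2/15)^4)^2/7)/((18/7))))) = -1660753125000/8281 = -200549827.92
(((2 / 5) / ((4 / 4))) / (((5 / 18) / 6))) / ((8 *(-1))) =-27 / 25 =-1.08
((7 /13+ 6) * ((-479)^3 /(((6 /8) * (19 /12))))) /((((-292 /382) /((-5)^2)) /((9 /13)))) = 3211673130297000 /234403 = 13701501816.52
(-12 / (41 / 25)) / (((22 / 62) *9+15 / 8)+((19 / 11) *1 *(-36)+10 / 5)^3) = 99026400 / 2949846428957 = 0.00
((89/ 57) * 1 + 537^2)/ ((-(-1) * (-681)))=-16437122/ 38817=-423.45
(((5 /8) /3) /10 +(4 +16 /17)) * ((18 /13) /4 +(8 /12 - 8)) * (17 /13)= -2206705 /48672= -45.34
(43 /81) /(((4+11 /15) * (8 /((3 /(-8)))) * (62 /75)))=-5375 /845184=-0.01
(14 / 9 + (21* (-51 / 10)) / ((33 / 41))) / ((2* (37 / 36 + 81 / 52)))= -1692509 / 66550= -25.43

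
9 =9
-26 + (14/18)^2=-2057/81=-25.40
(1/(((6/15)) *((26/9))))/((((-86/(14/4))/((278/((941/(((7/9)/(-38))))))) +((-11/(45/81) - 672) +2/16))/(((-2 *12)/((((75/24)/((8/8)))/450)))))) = -10592467200/11942160659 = -0.89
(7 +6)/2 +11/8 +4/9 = 599/72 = 8.32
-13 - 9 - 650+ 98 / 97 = -65086 / 97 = -670.99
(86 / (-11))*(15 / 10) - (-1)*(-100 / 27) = -4583 / 297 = -15.43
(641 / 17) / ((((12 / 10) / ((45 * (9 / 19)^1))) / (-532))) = -6057450 / 17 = -356320.59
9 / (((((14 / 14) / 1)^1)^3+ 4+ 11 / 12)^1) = 108 / 71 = 1.52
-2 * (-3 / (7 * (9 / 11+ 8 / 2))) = 66 / 371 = 0.18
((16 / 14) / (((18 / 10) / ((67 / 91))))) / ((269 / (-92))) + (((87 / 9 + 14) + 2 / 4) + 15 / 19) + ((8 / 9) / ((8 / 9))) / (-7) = 1444756757 / 58602726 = 24.65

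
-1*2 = -2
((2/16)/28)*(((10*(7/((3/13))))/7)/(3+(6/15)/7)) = 325/5136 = 0.06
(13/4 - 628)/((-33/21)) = 17493/44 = 397.57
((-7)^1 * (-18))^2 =15876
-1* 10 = -10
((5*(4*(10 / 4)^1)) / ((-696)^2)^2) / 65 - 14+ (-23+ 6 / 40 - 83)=-914025596170727 / 7626412984320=-119.85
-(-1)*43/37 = 43/37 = 1.16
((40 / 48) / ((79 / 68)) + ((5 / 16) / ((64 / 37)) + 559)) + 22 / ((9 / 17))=437896655 / 728064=601.45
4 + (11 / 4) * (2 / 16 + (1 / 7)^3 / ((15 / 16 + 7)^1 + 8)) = 12159043 / 2798880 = 4.34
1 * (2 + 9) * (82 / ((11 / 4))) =328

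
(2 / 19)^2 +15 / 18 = 1829 / 2166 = 0.84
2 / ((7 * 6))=1 / 21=0.05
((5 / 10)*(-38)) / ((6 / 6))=-19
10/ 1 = 10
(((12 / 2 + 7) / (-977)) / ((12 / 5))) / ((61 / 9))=-195 / 238388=-0.00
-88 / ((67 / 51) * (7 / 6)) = -26928 / 469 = -57.42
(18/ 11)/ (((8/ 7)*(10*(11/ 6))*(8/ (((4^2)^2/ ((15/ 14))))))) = 7056/ 3025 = 2.33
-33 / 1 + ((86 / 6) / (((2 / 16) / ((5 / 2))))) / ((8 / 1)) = 17 / 6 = 2.83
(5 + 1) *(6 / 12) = 3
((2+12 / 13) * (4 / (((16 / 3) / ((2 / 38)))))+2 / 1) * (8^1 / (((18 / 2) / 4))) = 880 / 117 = 7.52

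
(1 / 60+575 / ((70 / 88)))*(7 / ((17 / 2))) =303607 / 510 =595.31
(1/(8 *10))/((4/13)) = 13/320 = 0.04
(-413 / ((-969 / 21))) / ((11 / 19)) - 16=-101 / 187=-0.54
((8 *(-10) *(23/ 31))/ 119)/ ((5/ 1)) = -368/ 3689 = -0.10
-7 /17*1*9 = -63 /17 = -3.71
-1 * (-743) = 743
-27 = -27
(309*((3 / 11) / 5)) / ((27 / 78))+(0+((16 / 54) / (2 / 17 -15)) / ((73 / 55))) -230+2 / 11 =-451644746 / 2493315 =-181.14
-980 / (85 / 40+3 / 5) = -39200 / 109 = -359.63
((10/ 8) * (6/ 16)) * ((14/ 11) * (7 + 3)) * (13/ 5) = 1365/ 88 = 15.51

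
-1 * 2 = -2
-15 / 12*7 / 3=-35 / 12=-2.92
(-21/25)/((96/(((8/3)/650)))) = -7/195000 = -0.00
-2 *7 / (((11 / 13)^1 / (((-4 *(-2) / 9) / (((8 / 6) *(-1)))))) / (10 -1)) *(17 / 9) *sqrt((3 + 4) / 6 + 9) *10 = 30940 *sqrt(366) / 99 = 5978.96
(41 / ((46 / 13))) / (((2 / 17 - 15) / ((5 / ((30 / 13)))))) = -117793 / 69828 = -1.69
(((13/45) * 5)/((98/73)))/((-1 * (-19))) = 949/16758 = 0.06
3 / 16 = 0.19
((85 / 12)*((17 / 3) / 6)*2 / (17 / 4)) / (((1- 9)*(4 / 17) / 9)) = -1445 / 96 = -15.05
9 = 9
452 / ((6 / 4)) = 904 / 3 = 301.33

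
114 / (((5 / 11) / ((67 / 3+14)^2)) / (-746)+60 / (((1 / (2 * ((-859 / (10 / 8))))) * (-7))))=25933799276 / 2679955919063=0.01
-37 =-37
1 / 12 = 0.08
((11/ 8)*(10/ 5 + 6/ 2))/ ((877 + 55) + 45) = 55/ 7816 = 0.01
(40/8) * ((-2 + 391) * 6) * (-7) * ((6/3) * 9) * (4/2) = -2940840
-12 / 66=-2 / 11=-0.18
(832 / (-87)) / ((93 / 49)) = -5.04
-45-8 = -53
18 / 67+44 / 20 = 827 / 335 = 2.47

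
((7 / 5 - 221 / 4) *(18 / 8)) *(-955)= 1851363 / 16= 115710.19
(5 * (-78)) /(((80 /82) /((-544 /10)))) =108732 /5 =21746.40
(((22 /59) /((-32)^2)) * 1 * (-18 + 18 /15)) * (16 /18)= -77 /14160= -0.01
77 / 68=1.13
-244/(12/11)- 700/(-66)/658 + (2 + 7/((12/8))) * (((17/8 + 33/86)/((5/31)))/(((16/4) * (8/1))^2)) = -223.55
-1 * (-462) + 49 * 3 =609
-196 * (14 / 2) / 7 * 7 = -1372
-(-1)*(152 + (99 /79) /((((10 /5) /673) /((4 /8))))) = 114659 /316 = 362.84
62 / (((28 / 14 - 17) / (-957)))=19778 / 5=3955.60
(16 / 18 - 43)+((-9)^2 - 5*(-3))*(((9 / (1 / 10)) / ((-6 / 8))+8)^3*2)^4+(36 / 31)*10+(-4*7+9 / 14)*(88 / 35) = 409051298258762561498415548101267 / 68355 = 5984219124552155094702883000.00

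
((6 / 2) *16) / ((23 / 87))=4176 / 23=181.57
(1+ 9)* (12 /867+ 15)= 43390 /289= 150.14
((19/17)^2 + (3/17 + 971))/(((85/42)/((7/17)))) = 82623114/417605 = 197.85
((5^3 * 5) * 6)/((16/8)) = 1875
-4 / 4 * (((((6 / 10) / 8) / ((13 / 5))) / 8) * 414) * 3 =-1863 / 416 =-4.48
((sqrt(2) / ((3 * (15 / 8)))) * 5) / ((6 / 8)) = 1.68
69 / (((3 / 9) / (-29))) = -6003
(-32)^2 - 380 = 644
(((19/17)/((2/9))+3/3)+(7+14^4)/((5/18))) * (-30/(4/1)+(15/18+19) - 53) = -5625372.40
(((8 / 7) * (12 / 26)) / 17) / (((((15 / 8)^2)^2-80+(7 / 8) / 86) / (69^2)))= -40250179584 / 18427203431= -2.18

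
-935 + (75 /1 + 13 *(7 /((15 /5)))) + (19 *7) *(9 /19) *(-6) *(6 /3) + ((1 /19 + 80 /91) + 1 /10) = -82195013 /51870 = -1584.63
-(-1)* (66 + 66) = 132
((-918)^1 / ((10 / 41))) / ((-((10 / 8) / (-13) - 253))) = -7956 / 535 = -14.87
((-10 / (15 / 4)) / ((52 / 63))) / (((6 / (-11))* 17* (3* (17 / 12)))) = 308 / 3757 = 0.08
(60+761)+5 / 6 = 821.83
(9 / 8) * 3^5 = 2187 / 8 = 273.38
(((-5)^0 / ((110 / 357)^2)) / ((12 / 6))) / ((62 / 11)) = 0.93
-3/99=-1/33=-0.03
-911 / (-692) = 911 / 692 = 1.32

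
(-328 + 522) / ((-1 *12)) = -97 / 6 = -16.17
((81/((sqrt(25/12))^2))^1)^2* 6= 5668704/625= 9069.93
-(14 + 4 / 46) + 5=-209 / 23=-9.09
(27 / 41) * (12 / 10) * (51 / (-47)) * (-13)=107406 / 9635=11.15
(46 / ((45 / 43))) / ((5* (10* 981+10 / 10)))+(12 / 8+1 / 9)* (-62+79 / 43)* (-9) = 165611567033 / 189842850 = 872.36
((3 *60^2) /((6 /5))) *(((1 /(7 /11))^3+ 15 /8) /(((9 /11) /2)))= 43430750 /343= 126620.26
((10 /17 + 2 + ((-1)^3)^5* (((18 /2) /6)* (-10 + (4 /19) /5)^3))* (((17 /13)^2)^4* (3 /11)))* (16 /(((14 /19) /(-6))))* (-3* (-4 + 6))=697004129539075239936 /257668941495875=2705037.42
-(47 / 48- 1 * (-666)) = -32015 / 48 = -666.98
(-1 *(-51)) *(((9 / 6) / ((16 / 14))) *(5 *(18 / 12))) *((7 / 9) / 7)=1785 / 32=55.78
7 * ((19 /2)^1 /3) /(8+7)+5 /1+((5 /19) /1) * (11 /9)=11627 /1710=6.80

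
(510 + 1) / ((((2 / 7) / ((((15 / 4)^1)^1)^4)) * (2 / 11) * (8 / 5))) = 9959709375 / 8192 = 1215784.84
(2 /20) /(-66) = -1 /660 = -0.00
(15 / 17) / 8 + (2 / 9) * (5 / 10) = 271 / 1224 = 0.22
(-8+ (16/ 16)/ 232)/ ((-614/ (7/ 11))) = 12985/ 1566928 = 0.01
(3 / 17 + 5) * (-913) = -80344 / 17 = -4726.12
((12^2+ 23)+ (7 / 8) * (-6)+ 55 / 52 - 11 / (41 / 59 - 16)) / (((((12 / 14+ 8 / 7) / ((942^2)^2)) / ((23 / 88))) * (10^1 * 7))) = 1448569058782304133 / 6026020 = 240385703794.93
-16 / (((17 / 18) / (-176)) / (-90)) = -4561920 / 17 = -268348.24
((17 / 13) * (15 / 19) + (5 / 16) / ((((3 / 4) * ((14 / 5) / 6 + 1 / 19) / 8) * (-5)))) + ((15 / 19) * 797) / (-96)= -1990305 / 292448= -6.81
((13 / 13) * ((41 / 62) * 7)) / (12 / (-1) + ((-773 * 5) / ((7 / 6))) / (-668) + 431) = 335503 / 30727727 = 0.01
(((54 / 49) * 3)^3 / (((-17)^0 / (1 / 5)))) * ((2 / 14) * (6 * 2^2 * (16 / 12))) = 136048896 / 4117715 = 33.04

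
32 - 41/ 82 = 63/ 2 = 31.50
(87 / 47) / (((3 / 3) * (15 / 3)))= 87 / 235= 0.37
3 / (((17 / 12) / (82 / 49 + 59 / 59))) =4716 / 833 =5.66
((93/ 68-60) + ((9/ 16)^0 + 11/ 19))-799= -1106021/ 1292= -856.05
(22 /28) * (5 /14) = 0.28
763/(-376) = -763/376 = -2.03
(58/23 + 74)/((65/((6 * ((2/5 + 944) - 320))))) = 6593664/1495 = 4410.48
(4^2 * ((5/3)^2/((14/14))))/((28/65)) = 6500/63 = 103.17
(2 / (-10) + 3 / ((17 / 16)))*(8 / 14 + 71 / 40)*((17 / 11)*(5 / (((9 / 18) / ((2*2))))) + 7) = 423.64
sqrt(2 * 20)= 2 * sqrt(10)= 6.32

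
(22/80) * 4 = 11/10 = 1.10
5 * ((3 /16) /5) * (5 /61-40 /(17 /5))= -2.19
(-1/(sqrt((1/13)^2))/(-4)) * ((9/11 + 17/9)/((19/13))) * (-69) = -260429/627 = -415.36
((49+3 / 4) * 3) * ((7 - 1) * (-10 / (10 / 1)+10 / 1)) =16119 / 2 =8059.50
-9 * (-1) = 9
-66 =-66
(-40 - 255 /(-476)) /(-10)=221 /56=3.95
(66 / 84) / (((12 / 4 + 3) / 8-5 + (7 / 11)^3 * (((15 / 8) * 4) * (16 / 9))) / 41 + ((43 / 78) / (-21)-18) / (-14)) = 491630139 / 793236503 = 0.62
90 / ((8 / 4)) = 45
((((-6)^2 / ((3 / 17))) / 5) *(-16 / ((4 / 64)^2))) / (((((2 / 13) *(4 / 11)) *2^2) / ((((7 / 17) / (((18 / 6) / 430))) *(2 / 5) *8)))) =-705216512 / 5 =-141043302.40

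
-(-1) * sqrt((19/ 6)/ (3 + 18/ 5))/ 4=sqrt(2090)/ 264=0.17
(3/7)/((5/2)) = 6/35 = 0.17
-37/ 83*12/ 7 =-444/ 581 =-0.76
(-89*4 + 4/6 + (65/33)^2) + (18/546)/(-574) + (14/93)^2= -19210764534685/54664395786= -351.43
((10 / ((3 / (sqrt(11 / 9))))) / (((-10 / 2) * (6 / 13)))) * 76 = -988 * sqrt(11) / 27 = -121.36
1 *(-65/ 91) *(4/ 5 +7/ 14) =-13/ 14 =-0.93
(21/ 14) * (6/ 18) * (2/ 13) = 1/ 13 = 0.08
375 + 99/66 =753/2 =376.50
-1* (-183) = 183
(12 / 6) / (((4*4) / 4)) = 1 / 2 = 0.50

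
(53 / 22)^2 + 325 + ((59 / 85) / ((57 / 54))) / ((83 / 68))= 1264515497 / 3816340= 331.34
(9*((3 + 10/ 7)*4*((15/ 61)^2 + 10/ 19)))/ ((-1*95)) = -9259452/ 9402967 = -0.98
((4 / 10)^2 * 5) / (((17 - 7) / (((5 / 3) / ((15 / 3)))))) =2 / 75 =0.03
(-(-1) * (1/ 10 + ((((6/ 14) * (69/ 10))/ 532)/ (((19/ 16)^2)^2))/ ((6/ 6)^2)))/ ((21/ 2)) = 124720339/ 12739529355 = 0.01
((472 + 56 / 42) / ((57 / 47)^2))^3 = 30863997900941752000 / 926004075723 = 33330304.60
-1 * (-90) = 90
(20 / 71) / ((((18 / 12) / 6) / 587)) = 46960 / 71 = 661.41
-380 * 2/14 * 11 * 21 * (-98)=1228920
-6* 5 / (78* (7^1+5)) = -5 / 156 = -0.03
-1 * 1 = -1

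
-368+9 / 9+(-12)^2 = -223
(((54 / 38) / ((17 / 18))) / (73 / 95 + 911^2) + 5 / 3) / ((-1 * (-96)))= 1116937595 / 64335535488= 0.02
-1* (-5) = 5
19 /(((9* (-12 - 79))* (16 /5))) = -95 /13104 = -0.01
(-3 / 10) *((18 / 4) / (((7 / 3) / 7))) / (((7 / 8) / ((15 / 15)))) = -162 / 35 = -4.63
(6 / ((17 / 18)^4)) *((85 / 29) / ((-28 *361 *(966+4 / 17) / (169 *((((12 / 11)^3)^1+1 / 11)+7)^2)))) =-8294748828528240 / 308147760897351991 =-0.03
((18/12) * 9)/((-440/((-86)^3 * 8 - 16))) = 8586783/55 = 156123.33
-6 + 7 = 1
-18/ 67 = -0.27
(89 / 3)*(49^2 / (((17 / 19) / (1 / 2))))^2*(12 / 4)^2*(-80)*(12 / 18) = -7408691653160 / 289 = -25635611256.61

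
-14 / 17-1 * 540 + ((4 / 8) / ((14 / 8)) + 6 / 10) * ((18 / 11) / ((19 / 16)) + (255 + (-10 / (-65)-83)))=-625830308 / 1616615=-387.12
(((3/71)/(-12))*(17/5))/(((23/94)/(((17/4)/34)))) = -0.01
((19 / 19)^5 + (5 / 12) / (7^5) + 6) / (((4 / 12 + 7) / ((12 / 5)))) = 4235379 / 1848770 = 2.29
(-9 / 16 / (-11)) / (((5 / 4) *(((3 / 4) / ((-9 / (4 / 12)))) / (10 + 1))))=-81 / 5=-16.20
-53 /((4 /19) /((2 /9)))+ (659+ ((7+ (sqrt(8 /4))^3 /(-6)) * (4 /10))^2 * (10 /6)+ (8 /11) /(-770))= 140914327 /228690-56 * sqrt(2) /45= 614.42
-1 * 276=-276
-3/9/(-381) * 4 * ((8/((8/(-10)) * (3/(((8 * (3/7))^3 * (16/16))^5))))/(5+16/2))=-747936715490438676480/7838224052915893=-95421.71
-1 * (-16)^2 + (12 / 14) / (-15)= -8962 / 35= -256.06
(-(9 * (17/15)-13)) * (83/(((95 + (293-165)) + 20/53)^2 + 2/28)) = 45696812/9811348515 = 0.00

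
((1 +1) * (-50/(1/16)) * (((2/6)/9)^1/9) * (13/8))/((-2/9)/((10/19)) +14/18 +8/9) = -1625/189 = -8.60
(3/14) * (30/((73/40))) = 1800/511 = 3.52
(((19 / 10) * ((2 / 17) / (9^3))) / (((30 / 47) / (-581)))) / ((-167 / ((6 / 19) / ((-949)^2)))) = 27307 / 46597793705775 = 0.00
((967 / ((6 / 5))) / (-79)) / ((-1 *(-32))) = -4835 / 15168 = -0.32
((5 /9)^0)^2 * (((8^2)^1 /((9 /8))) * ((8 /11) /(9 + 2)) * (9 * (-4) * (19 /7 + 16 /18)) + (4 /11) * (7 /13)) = -48329780 /99099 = -487.69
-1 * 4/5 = -4/5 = -0.80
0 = 0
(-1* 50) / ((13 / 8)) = -400 / 13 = -30.77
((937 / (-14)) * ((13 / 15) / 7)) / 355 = -12181 / 521850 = -0.02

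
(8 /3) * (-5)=-40 /3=-13.33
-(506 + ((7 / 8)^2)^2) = -2074977 / 4096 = -506.59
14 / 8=7 / 4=1.75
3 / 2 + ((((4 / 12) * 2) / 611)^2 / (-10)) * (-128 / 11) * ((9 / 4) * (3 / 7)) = 431186139 / 287457170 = 1.50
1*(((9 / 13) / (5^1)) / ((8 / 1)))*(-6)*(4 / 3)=-9 / 65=-0.14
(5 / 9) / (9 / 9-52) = -5 / 459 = -0.01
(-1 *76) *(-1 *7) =532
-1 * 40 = -40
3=3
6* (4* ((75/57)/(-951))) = -200/6023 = -0.03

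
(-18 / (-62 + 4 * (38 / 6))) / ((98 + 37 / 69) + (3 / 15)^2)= 9315 / 1870484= 0.00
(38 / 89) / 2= 19 / 89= 0.21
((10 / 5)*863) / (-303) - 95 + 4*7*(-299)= -2567227 / 303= -8472.70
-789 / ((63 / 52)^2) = -711152 / 1323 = -537.53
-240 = -240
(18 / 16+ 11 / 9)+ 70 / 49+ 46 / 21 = 3007 / 504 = 5.97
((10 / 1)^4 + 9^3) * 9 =96561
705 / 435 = 47 / 29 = 1.62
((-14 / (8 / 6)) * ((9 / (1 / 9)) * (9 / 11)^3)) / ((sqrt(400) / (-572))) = 16120377 / 1210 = 13322.63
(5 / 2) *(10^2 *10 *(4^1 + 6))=25000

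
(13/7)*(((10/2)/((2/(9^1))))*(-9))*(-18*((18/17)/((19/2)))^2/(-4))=-15352740/730303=-21.02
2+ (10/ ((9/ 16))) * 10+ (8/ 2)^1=1654/ 9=183.78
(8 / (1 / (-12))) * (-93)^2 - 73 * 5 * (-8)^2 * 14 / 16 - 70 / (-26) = -11059637 / 13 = -850741.31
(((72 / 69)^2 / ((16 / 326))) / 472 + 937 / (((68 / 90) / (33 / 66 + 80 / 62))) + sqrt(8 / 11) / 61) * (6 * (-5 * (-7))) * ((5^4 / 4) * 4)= 262500 * sqrt(22) / 671 + 9586526506003125 / 32896394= 291417559.88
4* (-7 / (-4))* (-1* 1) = -7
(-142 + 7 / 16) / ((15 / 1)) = -151 / 16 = -9.44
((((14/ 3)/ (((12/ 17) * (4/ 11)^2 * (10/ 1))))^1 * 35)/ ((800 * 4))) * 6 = 100793/ 307200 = 0.33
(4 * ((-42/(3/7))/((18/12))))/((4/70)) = -13720/3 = -4573.33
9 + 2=11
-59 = -59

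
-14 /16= -7 /8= -0.88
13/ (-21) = -13/ 21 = -0.62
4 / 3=1.33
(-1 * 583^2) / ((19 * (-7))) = 339889 / 133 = 2555.56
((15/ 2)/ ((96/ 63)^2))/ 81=245/ 6144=0.04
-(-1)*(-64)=-64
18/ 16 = 9/ 8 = 1.12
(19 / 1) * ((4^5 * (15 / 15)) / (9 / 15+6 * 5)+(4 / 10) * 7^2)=771286 / 765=1008.22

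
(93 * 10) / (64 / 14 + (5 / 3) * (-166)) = -9765 / 2857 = -3.42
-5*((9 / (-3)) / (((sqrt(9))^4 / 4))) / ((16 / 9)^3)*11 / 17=1485 / 17408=0.09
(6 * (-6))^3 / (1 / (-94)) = 4385664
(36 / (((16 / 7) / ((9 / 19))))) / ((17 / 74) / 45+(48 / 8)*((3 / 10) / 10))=4720275 / 117116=40.30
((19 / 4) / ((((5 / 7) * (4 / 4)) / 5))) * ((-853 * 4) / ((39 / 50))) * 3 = -436342.31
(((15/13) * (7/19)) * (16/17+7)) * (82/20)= 116235/8398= 13.84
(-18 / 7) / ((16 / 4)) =-9 / 14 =-0.64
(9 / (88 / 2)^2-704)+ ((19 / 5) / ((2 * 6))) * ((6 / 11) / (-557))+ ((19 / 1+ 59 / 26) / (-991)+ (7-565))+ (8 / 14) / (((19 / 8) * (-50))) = -58295644515797421 / 46192259313200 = -1262.02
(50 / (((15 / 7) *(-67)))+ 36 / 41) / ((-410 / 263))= -574129 / 1689405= -0.34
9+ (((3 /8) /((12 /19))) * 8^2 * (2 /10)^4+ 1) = 6288 /625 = 10.06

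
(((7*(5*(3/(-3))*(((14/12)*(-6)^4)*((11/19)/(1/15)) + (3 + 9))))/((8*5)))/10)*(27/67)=-11798703/25460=-463.42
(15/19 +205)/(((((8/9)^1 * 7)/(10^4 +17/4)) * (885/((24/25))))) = 140819823/392350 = 358.91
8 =8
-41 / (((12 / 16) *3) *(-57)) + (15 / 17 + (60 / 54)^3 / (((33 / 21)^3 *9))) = 3501337139 / 2820659193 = 1.24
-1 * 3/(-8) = 3/8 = 0.38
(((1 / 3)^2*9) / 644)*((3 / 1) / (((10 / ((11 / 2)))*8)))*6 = 99 / 51520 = 0.00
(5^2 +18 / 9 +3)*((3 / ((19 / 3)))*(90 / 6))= 213.16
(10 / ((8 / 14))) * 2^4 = 280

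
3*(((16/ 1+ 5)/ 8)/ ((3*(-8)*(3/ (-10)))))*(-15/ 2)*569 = -298725/ 64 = -4667.58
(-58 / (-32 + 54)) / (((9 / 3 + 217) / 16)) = -0.19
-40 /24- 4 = -17 /3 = -5.67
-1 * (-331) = 331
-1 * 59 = -59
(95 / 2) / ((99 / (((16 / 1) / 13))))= 760 / 1287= 0.59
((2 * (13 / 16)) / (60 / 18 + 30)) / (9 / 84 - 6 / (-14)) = 91 / 1000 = 0.09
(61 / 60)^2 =3721 / 3600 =1.03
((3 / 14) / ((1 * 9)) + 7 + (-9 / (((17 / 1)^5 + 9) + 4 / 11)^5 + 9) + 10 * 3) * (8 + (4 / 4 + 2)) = 9880873154720310817193147769204398124971 / 19517315171812681856845798161435300000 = 506.26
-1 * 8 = -8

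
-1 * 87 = -87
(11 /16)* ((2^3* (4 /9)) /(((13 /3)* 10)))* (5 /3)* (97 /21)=1067 /2457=0.43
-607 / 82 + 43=2919 / 82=35.60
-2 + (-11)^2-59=60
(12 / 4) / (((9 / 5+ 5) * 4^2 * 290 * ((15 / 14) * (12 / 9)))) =21 / 315520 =0.00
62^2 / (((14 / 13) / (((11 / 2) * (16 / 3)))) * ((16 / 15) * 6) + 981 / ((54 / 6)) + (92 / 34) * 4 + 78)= 46723820 / 2407401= 19.41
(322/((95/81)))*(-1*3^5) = -6337926/95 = -66715.01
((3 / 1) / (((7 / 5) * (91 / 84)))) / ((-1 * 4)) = -45 / 91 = -0.49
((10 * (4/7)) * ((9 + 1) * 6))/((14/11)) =13200/49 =269.39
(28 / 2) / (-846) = -7 / 423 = -0.02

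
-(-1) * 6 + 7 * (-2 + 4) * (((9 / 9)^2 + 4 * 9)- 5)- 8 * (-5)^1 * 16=1094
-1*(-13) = 13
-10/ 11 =-0.91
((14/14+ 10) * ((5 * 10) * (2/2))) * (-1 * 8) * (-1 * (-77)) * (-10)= 3388000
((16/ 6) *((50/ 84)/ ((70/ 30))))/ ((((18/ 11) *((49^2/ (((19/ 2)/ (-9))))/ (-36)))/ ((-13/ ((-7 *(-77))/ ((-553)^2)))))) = -154152700/ 3176523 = -48.53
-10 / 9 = -1.11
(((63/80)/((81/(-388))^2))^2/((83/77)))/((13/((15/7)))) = 47717282459/955708065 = 49.93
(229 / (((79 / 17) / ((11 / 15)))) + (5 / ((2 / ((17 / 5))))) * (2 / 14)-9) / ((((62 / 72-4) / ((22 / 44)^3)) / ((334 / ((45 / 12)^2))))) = -628396952 / 23433375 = -26.82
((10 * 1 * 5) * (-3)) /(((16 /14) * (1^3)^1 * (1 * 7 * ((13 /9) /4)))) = -675 /13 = -51.92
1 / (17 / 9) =9 / 17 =0.53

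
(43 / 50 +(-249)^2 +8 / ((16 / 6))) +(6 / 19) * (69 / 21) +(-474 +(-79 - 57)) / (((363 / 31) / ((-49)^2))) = -63070.99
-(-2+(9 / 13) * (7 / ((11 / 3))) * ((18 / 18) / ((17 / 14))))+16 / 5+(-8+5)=13511 / 12155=1.11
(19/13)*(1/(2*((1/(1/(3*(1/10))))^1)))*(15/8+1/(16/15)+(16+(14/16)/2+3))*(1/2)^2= 8455/624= 13.55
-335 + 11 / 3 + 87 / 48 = -15817 / 48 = -329.52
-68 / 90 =-34 / 45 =-0.76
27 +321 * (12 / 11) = 4149 / 11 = 377.18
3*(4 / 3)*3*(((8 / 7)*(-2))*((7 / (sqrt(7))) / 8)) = -24*sqrt(7) / 7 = -9.07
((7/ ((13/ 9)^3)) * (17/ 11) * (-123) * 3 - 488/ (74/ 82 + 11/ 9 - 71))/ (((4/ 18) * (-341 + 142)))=29.79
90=90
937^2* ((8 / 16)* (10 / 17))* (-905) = -3972809725 / 17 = -233694689.71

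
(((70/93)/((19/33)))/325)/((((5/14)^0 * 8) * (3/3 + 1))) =77/306280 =0.00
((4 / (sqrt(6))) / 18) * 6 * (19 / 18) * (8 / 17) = 152 * sqrt(6) / 1377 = 0.27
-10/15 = -2/3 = -0.67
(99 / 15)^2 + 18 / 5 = 1179 / 25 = 47.16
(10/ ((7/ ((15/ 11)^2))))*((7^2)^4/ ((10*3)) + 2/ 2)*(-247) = -106793494275/ 847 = -126084408.83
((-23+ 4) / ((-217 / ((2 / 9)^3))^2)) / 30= -608 / 375375378735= -0.00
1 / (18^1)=1 / 18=0.06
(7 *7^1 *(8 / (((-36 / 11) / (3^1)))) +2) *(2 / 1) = -2144 / 3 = -714.67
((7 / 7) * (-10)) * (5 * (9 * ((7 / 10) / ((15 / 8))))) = -168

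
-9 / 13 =-0.69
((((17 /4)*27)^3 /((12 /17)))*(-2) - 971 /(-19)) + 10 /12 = -31234554073 /7296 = -4281051.82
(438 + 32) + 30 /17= 8020 /17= 471.76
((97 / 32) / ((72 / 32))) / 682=97 / 49104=0.00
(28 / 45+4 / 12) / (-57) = -43 / 2565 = -0.02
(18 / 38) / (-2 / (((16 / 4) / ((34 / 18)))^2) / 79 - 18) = -460728 / 17513155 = -0.03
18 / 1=18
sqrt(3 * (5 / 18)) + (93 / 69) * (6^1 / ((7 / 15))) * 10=sqrt(30) / 6 + 27900 / 161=174.20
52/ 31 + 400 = 12452/ 31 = 401.68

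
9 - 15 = -6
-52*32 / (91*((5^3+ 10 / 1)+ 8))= -0.13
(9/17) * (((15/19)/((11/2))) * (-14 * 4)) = -15120/3553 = -4.26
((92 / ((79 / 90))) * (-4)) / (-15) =2208 / 79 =27.95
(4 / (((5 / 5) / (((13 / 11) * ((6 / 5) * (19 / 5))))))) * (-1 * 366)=-2169648 / 275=-7889.63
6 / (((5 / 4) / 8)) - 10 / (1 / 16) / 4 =-8 / 5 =-1.60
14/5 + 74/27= 748/135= 5.54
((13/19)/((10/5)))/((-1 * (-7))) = 13/266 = 0.05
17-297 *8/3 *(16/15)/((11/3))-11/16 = -17127/80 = -214.09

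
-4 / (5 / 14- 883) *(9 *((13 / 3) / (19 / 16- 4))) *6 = -23296 / 61785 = -0.38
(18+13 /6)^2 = 14641 /36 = 406.69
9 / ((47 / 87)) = 783 / 47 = 16.66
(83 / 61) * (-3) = -249 / 61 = -4.08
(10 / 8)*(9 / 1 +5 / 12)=565 / 48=11.77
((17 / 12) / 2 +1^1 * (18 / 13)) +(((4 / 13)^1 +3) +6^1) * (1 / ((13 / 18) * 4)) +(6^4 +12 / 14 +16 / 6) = 12348993 / 9464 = 1304.84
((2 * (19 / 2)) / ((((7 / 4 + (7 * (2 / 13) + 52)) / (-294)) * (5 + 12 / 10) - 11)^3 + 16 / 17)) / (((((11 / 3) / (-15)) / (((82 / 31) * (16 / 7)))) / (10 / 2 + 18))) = 27985991784011089920000 / 4648713138712403307217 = 6.02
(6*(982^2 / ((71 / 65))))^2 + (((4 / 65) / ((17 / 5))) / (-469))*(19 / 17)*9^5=249223621765056648220116 / 8882408353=28058113504867.44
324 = 324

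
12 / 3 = 4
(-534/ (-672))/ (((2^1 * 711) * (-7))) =-89/ 1114848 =-0.00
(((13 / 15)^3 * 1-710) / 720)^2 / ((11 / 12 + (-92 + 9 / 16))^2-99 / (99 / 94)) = 5731489766809 / 47829815581640625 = 0.00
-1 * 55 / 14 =-55 / 14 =-3.93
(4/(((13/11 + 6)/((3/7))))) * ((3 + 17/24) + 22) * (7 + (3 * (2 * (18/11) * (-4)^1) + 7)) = -155.09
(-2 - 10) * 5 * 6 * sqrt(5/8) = -90 * sqrt(10) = -284.60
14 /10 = 7 /5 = 1.40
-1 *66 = -66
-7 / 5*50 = -70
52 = 52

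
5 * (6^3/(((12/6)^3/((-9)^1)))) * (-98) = 119070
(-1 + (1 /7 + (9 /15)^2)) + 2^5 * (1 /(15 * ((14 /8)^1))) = 379 /525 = 0.72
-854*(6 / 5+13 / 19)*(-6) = 9654.69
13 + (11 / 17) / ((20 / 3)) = 4453 / 340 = 13.10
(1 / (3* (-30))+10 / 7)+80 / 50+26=18281 / 630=29.02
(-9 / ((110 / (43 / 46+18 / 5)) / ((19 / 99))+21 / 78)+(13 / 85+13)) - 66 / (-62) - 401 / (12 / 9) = -197140310064827 / 687850086260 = -286.60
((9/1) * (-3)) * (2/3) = -18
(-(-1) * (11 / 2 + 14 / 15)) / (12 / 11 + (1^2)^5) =2123 / 690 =3.08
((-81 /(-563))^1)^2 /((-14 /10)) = -32805 /2218783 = -0.01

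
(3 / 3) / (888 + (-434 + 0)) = 1 / 454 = 0.00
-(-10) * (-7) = -70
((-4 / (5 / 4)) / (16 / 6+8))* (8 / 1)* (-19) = 228 / 5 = 45.60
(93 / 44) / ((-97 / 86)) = -3999 / 2134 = -1.87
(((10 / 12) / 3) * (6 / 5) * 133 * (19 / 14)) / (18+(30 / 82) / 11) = 162811 / 48798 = 3.34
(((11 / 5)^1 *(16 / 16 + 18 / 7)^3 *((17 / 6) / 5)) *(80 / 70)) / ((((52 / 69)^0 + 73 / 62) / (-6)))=-11594000 / 64827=-178.85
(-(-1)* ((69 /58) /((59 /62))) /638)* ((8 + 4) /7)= 12834 /3820663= 0.00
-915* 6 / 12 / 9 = -305 / 6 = -50.83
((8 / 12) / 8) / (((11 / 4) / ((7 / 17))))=7 / 561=0.01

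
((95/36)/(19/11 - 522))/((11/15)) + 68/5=4667593/343380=13.59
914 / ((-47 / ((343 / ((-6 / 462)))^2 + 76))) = -637552471258 / 47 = -13564946196.98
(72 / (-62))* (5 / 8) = -45 / 62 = -0.73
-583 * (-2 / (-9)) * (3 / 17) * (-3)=1166 / 17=68.59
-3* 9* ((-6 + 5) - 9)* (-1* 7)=-1890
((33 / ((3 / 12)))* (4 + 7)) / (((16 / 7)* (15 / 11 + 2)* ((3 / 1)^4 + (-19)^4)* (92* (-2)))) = -27951 / 3551107264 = -0.00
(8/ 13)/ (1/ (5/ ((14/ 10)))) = 200/ 91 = 2.20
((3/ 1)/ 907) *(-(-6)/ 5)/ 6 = 3/ 4535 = 0.00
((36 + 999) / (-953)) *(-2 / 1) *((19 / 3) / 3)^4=29973830 / 694737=43.14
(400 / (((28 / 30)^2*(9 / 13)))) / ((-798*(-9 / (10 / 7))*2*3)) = 0.02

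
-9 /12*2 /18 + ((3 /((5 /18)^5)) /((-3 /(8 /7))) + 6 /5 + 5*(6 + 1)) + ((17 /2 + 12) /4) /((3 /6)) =-84613639 /131250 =-644.68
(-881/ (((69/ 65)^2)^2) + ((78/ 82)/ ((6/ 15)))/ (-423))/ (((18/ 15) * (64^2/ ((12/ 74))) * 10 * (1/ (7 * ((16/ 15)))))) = -84854054781587/ 4964791480869888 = -0.02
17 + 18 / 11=205 / 11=18.64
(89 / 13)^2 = 7921 / 169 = 46.87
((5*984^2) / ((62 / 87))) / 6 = 35099280 / 31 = 1132234.84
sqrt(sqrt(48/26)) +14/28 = 1/2 +26^(3/4)*3^(1/4)/13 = 1.67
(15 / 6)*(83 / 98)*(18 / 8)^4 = 54.27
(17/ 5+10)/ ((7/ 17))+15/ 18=7009/ 210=33.38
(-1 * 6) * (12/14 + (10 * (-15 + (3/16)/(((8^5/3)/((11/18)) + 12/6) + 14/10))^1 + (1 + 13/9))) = 1483588153/1685532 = 880.19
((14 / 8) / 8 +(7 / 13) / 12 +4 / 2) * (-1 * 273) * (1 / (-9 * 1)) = 19775 / 288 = 68.66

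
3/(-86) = -3/86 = -0.03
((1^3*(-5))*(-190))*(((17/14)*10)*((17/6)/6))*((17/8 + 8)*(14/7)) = 6177375/56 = 110310.27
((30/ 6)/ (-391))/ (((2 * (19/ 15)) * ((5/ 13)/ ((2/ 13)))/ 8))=-0.02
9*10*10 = 900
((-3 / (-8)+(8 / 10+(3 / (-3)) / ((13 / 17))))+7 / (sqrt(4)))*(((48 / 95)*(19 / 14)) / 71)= 5253 / 161525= 0.03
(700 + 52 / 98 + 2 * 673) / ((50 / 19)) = 777.68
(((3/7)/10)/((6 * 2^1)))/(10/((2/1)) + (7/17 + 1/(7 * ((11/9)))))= 187/289480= 0.00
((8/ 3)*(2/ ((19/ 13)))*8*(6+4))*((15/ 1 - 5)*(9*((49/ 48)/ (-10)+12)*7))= 41576080/ 19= 2188214.74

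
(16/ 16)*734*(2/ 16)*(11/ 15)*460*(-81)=-2506977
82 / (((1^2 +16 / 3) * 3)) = 82 / 19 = 4.32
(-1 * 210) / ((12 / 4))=-70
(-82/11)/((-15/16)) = 1312/165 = 7.95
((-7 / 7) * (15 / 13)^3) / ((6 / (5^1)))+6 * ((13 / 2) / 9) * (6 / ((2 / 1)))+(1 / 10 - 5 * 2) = 19991 / 10985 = 1.82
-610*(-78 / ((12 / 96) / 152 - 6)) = -11571456 / 1459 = -7931.09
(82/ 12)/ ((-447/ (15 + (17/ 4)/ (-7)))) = -16523/ 75096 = -0.22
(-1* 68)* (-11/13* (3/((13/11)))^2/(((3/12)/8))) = 26066304/2197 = 11864.50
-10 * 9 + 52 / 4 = -77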